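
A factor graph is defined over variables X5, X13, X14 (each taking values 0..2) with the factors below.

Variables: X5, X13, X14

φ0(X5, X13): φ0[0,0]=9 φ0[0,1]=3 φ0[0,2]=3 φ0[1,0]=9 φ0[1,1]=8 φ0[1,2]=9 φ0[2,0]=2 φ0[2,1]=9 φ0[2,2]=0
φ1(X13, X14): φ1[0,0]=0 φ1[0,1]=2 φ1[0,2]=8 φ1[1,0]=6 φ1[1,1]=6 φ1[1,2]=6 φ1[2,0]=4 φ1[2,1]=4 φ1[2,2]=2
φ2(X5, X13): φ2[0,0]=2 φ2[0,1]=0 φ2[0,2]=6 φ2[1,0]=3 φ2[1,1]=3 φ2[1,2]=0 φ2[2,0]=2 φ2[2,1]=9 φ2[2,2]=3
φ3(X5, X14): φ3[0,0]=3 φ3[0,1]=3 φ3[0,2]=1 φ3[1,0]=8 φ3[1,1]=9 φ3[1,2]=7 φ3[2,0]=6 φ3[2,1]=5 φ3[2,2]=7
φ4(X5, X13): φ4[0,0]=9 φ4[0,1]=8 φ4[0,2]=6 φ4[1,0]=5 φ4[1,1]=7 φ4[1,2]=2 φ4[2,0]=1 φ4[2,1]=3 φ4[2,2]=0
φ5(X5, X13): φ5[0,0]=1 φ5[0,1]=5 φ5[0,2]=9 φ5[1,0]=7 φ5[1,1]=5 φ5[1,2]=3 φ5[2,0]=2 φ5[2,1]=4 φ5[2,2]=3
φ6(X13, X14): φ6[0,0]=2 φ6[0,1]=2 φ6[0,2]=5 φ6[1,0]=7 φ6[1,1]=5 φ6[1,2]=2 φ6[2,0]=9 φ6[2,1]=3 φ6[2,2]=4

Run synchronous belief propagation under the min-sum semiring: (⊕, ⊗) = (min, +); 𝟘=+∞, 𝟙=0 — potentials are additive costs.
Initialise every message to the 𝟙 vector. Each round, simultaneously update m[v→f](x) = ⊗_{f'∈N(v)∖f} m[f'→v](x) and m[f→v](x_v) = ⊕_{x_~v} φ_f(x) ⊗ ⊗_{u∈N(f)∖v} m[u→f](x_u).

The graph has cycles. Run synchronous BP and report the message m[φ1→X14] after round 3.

message @ round 3 = [8, 10, 8]

init: all messages = 𝟙 over 3 values
r1 m[φ0→X5] = [3, 8, 0]
r1 m[φ0→X13] = [2, 3, 0]
r1 m[φ1→X13] = [0, 6, 2]
r1 m[φ1→X14] = [0, 2, 2]
r1 m[φ2→X5] = [0, 0, 2]
r1 m[φ2→X13] = [2, 0, 0]
r1 m[φ3→X5] = [1, 7, 5]
r1 m[φ3→X14] = [3, 3, 1]
r1 m[φ4→X5] = [6, 2, 0]
r1 m[φ4→X13] = [1, 3, 0]
r1 m[φ5→X5] = [1, 3, 2]
r1 m[φ5→X13] = [1, 4, 3]
r1 m[φ6→X13] = [2, 2, 3]
r1 m[φ6→X14] = [2, 2, 2]
r1 m[X5→φ0] = [0, 0, 0]
r1 m[X5→φ2] = [0, 0, 0]
r1 m[X5→φ3] = [0, 0, 0]
r1 m[X5→φ4] = [0, 0, 0]
r1 m[X5→φ5] = [0, 0, 0]
r1 m[X13→φ0] = [0, 0, 0]
r1 m[X13→φ1] = [0, 0, 0]
r1 m[X13→φ2] = [0, 0, 0]
r1 m[X13→φ4] = [0, 0, 0]
r1 m[X13→φ5] = [0, 0, 0]
r1 m[X13→φ6] = [0, 0, 0]
r1 m[X14→φ1] = [0, 0, 0]
r1 m[X14→φ3] = [0, 0, 0]
r1 m[X14→φ6] = [0, 0, 0]
r2 m[φ0→X5] = [3, 8, 0]
r2 m[φ0→X13] = [2, 3, 0]
r2 m[φ1→X13] = [0, 6, 2]
r2 m[φ1→X14] = [0, 2, 2]
r2 m[φ2→X5] = [0, 0, 2]
r2 m[φ2→X13] = [2, 0, 0]
r2 m[φ3→X5] = [1, 7, 5]
r2 m[φ3→X14] = [3, 3, 1]
r2 m[φ4→X5] = [6, 2, 0]
r2 m[φ4→X13] = [1, 3, 0]
r2 m[φ5→X5] = [1, 3, 2]
r2 m[φ5→X13] = [1, 4, 3]
r2 m[φ6→X13] = [2, 2, 3]
r2 m[φ6→X14] = [2, 2, 2]
r2 m[X5→φ0] = [8, 12, 9]
r2 m[X5→φ2] = [11, 20, 7]
r2 m[X5→φ3] = [10, 13, 4]
r2 m[X5→φ4] = [5, 18, 9]
r2 m[X5→φ5] = [10, 17, 7]
r2 m[X13→φ0] = [6, 15, 8]
r2 m[X13→φ1] = [8, 12, 6]
r2 m[X13→φ2] = [6, 18, 8]
r2 m[X13→φ4] = [7, 15, 8]
r2 m[X13→φ5] = [7, 14, 5]
r2 m[X13→φ6] = [6, 16, 5]
r2 m[X14→φ1] = [5, 5, 3]
r2 m[X14→φ3] = [2, 4, 4]
r2 m[X14→φ6] = [3, 5, 3]
r3 m[φ0→X5] = [11, 15, 8]
r3 m[φ0→X13] = [11, 11, 9]
r3 m[φ1→X13] = [5, 9, 5]
r3 m[φ1→X14] = [8, 10, 8]
r3 m[φ2→X5] = [8, 8, 8]
r3 m[φ2→X13] = [9, 11, 10]
r3 m[φ3→X5] = [5, 10, 8]
r3 m[φ3→X14] = [10, 9, 11]
r3 m[φ4→X5] = [14, 10, 8]
r3 m[φ4→X13] = [10, 12, 9]
r3 m[φ5→X5] = [8, 8, 8]
r3 m[φ5→X13] = [9, 11, 10]
r3 m[φ6→X13] = [5, 5, 7]
r3 m[φ6→X14] = [8, 8, 9]
r3 m[X5→φ0] = [8, 12, 9]
r3 m[X5→φ2] = [11, 20, 7]
r3 m[X5→φ3] = [10, 13, 4]
r3 m[X5→φ4] = [5, 18, 9]
r3 m[X5→φ5] = [10, 17, 7]
r3 m[X13→φ0] = [6, 15, 8]
r3 m[X13→φ1] = [8, 12, 6]
r3 m[X13→φ2] = [6, 18, 8]
r3 m[X13→φ4] = [7, 15, 8]
r3 m[X13→φ5] = [7, 14, 5]
r3 m[X13→φ6] = [6, 16, 5]
r3 m[X14→φ1] = [5, 5, 3]
r3 m[X14→φ3] = [2, 4, 4]
r3 m[X14→φ6] = [3, 5, 3]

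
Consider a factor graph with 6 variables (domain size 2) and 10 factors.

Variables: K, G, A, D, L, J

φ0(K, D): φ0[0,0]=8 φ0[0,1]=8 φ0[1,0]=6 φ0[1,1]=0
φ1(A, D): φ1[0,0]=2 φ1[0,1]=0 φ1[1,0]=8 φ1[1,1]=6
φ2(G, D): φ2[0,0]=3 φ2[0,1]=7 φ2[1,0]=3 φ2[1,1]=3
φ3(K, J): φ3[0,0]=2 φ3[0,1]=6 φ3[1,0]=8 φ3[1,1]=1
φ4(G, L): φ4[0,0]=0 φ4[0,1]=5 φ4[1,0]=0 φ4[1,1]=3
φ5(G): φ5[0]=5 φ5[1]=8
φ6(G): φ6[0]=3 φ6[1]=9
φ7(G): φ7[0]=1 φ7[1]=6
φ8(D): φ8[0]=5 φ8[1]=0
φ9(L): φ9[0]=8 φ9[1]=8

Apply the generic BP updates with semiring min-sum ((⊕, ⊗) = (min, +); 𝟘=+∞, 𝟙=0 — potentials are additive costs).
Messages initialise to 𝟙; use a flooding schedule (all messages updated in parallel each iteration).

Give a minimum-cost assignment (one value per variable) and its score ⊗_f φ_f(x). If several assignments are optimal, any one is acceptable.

init: all messages = 𝟙 over 2 values
r1 m[φ0→K] = [8, 0]
r1 m[φ0→D] = [6, 0]
r1 m[φ1→A] = [0, 6]
r1 m[φ1→D] = [2, 0]
r1 m[φ2→G] = [3, 3]
r1 m[φ2→D] = [3, 3]
r1 m[φ3→K] = [2, 1]
r1 m[φ3→J] = [2, 1]
r1 m[φ4→G] = [0, 0]
r1 m[φ4→L] = [0, 3]
r1 m[φ5→G] = [5, 8]
r1 m[φ6→G] = [3, 9]
r1 m[φ7→G] = [1, 6]
r1 m[φ8→D] = [5, 0]
r1 m[φ9→L] = [8, 8]
r1 m[K→φ0] = [0, 0]
r1 m[K→φ3] = [0, 0]
r1 m[G→φ2] = [0, 0]
r1 m[G→φ4] = [0, 0]
r1 m[G→φ5] = [0, 0]
r1 m[G→φ6] = [0, 0]
r1 m[G→φ7] = [0, 0]
r1 m[A→φ1] = [0, 0]
r1 m[D→φ0] = [0, 0]
r1 m[D→φ1] = [0, 0]
r1 m[D→φ2] = [0, 0]
r1 m[D→φ8] = [0, 0]
r1 m[L→φ4] = [0, 0]
r1 m[L→φ9] = [0, 0]
r1 m[J→φ3] = [0, 0]
r2 m[φ0→K] = [8, 0]
r2 m[φ0→D] = [6, 0]
r2 m[φ1→A] = [0, 6]
r2 m[φ1→D] = [2, 0]
r2 m[φ2→G] = [3, 3]
r2 m[φ2→D] = [3, 3]
r2 m[φ3→K] = [2, 1]
r2 m[φ3→J] = [2, 1]
r2 m[φ4→G] = [0, 0]
r2 m[φ4→L] = [0, 3]
r2 m[φ5→G] = [5, 8]
r2 m[φ6→G] = [3, 9]
r2 m[φ7→G] = [1, 6]
r2 m[φ8→D] = [5, 0]
r2 m[φ9→L] = [8, 8]
r2 m[K→φ0] = [2, 1]
r2 m[K→φ3] = [8, 0]
r2 m[G→φ2] = [9, 23]
r2 m[G→φ4] = [12, 26]
r2 m[G→φ5] = [7, 18]
r2 m[G→φ6] = [9, 17]
r2 m[G→φ7] = [11, 20]
r2 m[A→φ1] = [0, 0]
r2 m[D→φ0] = [10, 3]
r2 m[D→φ1] = [14, 3]
r2 m[D→φ2] = [13, 0]
r2 m[D→φ8] = [11, 3]
r2 m[L→φ4] = [8, 8]
r2 m[L→φ9] = [0, 3]
r2 m[J→φ3] = [0, 0]
r3 m[φ0→K] = [11, 3]
r3 m[φ0→D] = [7, 1]
r3 m[φ1→A] = [3, 9]
r3 m[φ1→D] = [2, 0]
r3 m[φ2→G] = [7, 3]
r3 m[φ2→D] = [12, 16]
r3 m[φ3→K] = [2, 1]
r3 m[φ3→J] = [8, 1]
r3 m[φ4→G] = [8, 8]
r3 m[φ4→L] = [12, 17]
r3 m[φ5→G] = [5, 8]
r3 m[φ6→G] = [3, 9]
r3 m[φ7→G] = [1, 6]
r3 m[φ8→D] = [5, 0]
r3 m[φ9→L] = [8, 8]
r3 m[K→φ0] = [2, 1]
r3 m[K→φ3] = [8, 0]
r3 m[G→φ2] = [9, 23]
r3 m[G→φ4] = [12, 26]
r3 m[G→φ5] = [7, 18]
r3 m[G→φ6] = [9, 17]
r3 m[G→φ7] = [11, 20]
r3 m[A→φ1] = [0, 0]
r3 m[D→φ0] = [10, 3]
r3 m[D→φ1] = [14, 3]
r3 m[D→φ2] = [13, 0]
r3 m[D→φ8] = [11, 3]
r3 m[L→φ4] = [8, 8]
r3 m[L→φ9] = [0, 3]
r3 m[J→φ3] = [0, 0]
r4 m[φ0→K] = [11, 3]
r4 m[φ0→D] = [7, 1]
r4 m[φ1→A] = [3, 9]
r4 m[φ1→D] = [2, 0]
r4 m[φ2→G] = [7, 3]
r4 m[φ2→D] = [12, 16]
r4 m[φ3→K] = [2, 1]
r4 m[φ3→J] = [8, 1]
r4 m[φ4→G] = [8, 8]
r4 m[φ4→L] = [12, 17]
r4 m[φ5→G] = [5, 8]
r4 m[φ6→G] = [3, 9]
r4 m[φ7→G] = [1, 6]
r4 m[φ8→D] = [5, 0]
r4 m[φ9→L] = [8, 8]
r4 m[K→φ0] = [2, 1]
r4 m[K→φ3] = [11, 3]
r4 m[G→φ2] = [17, 31]
r4 m[G→φ4] = [16, 26]
r4 m[G→φ5] = [19, 26]
r4 m[G→φ6] = [21, 25]
r4 m[G→φ7] = [23, 28]
r4 m[A→φ1] = [0, 0]
r4 m[D→φ0] = [19, 16]
r4 m[D→φ1] = [24, 17]
r4 m[D→φ2] = [14, 1]
r4 m[D→φ8] = [21, 17]
r4 m[L→φ4] = [8, 8]
r4 m[L→φ9] = [12, 17]
r4 m[J→φ3] = [0, 0]
r5 m[φ0→K] = [24, 16]
r5 m[φ0→D] = [7, 1]
r5 m[φ1→A] = [17, 23]
r5 m[φ1→D] = [2, 0]
r5 m[φ2→G] = [8, 4]
r5 m[φ2→D] = [20, 24]
r5 m[φ3→K] = [2, 1]
r5 m[φ3→J] = [11, 4]
r5 m[φ4→G] = [8, 8]
r5 m[φ4→L] = [16, 21]
r5 m[φ5→G] = [5, 8]
r5 m[φ6→G] = [3, 9]
r5 m[φ7→G] = [1, 6]
r5 m[φ8→D] = [5, 0]
r5 m[φ9→L] = [8, 8]
r5 m[K→φ0] = [2, 1]
r5 m[K→φ3] = [11, 3]
r5 m[G→φ2] = [17, 31]
r5 m[G→φ4] = [16, 26]
r5 m[G→φ5] = [19, 26]
r5 m[G→φ6] = [21, 25]
r5 m[G→φ7] = [23, 28]
r5 m[A→φ1] = [0, 0]
r5 m[D→φ0] = [19, 16]
r5 m[D→φ1] = [24, 17]
r5 m[D→φ2] = [14, 1]
r5 m[D→φ8] = [21, 17]
r5 m[L→φ4] = [8, 8]
r5 m[L→φ9] = [12, 17]
r5 m[J→φ3] = [0, 0]
r6 m[φ0→K] = [24, 16]
r6 m[φ0→D] = [7, 1]
r6 m[φ1→A] = [17, 23]
r6 m[φ1→D] = [2, 0]
r6 m[φ2→G] = [8, 4]
r6 m[φ2→D] = [20, 24]
r6 m[φ3→K] = [2, 1]
r6 m[φ3→J] = [11, 4]
r6 m[φ4→G] = [8, 8]
r6 m[φ4→L] = [16, 21]
r6 m[φ5→G] = [5, 8]
r6 m[φ6→G] = [3, 9]
r6 m[φ7→G] = [1, 6]
r6 m[φ8→D] = [5, 0]
r6 m[φ9→L] = [8, 8]
r6 m[K→φ0] = [2, 1]
r6 m[K→φ3] = [24, 16]
r6 m[G→φ2] = [17, 31]
r6 m[G→φ4] = [17, 27]
r6 m[G→φ5] = [20, 27]
r6 m[G→φ6] = [22, 26]
r6 m[G→φ7] = [24, 29]
r6 m[A→φ1] = [0, 0]
r6 m[D→φ0] = [27, 24]
r6 m[D→φ1] = [32, 25]
r6 m[D→φ2] = [14, 1]
r6 m[D→φ8] = [29, 25]
r6 m[L→φ4] = [8, 8]
r6 m[L→φ9] = [16, 21]
r6 m[J→φ3] = [0, 0]
r7 m[φ0→K] = [32, 24]
r7 m[φ0→D] = [7, 1]
r7 m[φ1→A] = [25, 31]
r7 m[φ1→D] = [2, 0]
r7 m[φ2→G] = [8, 4]
r7 m[φ2→D] = [20, 24]
r7 m[φ3→K] = [2, 1]
r7 m[φ3→J] = [24, 17]
r7 m[φ4→G] = [8, 8]
r7 m[φ4→L] = [17, 22]
r7 m[φ5→G] = [5, 8]
r7 m[φ6→G] = [3, 9]
r7 m[φ7→G] = [1, 6]
r7 m[φ8→D] = [5, 0]
r7 m[φ9→L] = [8, 8]
r7 m[K→φ0] = [2, 1]
r7 m[K→φ3] = [24, 16]
r7 m[G→φ2] = [17, 31]
r7 m[G→φ4] = [17, 27]
r7 m[G→φ5] = [20, 27]
r7 m[G→φ6] = [22, 26]
r7 m[G→φ7] = [24, 29]
r7 m[A→φ1] = [0, 0]
r7 m[D→φ0] = [27, 24]
r7 m[D→φ1] = [32, 25]
r7 m[D→φ2] = [14, 1]
r7 m[D→φ8] = [29, 25]
r7 m[L→φ4] = [8, 8]
r7 m[L→φ9] = [16, 21]
r7 m[J→φ3] = [0, 0]
r8 m[φ0→K] = [32, 24]
r8 m[φ0→D] = [7, 1]
r8 m[φ1→A] = [25, 31]
r8 m[φ1→D] = [2, 0]
r8 m[φ2→G] = [8, 4]
r8 m[φ2→D] = [20, 24]
r8 m[φ3→K] = [2, 1]
r8 m[φ3→J] = [24, 17]
r8 m[φ4→G] = [8, 8]
r8 m[φ4→L] = [17, 22]
r8 m[φ5→G] = [5, 8]
r8 m[φ6→G] = [3, 9]
r8 m[φ7→G] = [1, 6]
r8 m[φ8→D] = [5, 0]
r8 m[φ9→L] = [8, 8]
r8 m[K→φ0] = [2, 1]
r8 m[K→φ3] = [32, 24]
r8 m[G→φ2] = [17, 31]
r8 m[G→φ4] = [17, 27]
r8 m[G→φ5] = [20, 27]
r8 m[G→φ6] = [22, 26]
r8 m[G→φ7] = [24, 29]
r8 m[A→φ1] = [0, 0]
r8 m[D→φ0] = [27, 24]
r8 m[D→φ1] = [32, 25]
r8 m[D→φ2] = [14, 1]
r8 m[D→φ8] = [29, 25]
r8 m[L→φ4] = [8, 8]
r8 m[L→φ9] = [17, 22]
r8 m[J→φ3] = [0, 0]
r9 m[φ0→K] = [32, 24]
r9 m[φ0→D] = [7, 1]
r9 m[φ1→A] = [25, 31]
r9 m[φ1→D] = [2, 0]
r9 m[φ2→G] = [8, 4]
r9 m[φ2→D] = [20, 24]
r9 m[φ3→K] = [2, 1]
r9 m[φ3→J] = [32, 25]
r9 m[φ4→G] = [8, 8]
r9 m[φ4→L] = [17, 22]
r9 m[φ5→G] = [5, 8]
r9 m[φ6→G] = [3, 9]
r9 m[φ7→G] = [1, 6]
r9 m[φ8→D] = [5, 0]
r9 m[φ9→L] = [8, 8]
r9 m[K→φ0] = [2, 1]
r9 m[K→φ3] = [32, 24]
r9 m[G→φ2] = [17, 31]
r9 m[G→φ4] = [17, 27]
r9 m[G→φ5] = [20, 27]
r9 m[G→φ6] = [22, 26]
r9 m[G→φ7] = [24, 29]
r9 m[A→φ1] = [0, 0]
r9 m[D→φ0] = [27, 24]
r9 m[D→φ1] = [32, 25]
r9 m[D→φ2] = [14, 1]
r9 m[D→φ8] = [29, 25]
r9 m[L→φ4] = [8, 8]
r9 m[L→φ9] = [17, 22]
r9 m[J→φ3] = [0, 0]
r10 m[φ0→K] = [32, 24]
r10 m[φ0→D] = [7, 1]
r10 m[φ1→A] = [25, 31]
r10 m[φ1→D] = [2, 0]
r10 m[φ2→G] = [8, 4]
r10 m[φ2→D] = [20, 24]
r10 m[φ3→K] = [2, 1]
r10 m[φ3→J] = [32, 25]
r10 m[φ4→G] = [8, 8]
r10 m[φ4→L] = [17, 22]
r10 m[φ5→G] = [5, 8]
r10 m[φ6→G] = [3, 9]
r10 m[φ7→G] = [1, 6]
r10 m[φ8→D] = [5, 0]
r10 m[φ9→L] = [8, 8]
r10 m[K→φ0] = [2, 1]
r10 m[K→φ3] = [32, 24]
r10 m[G→φ2] = [17, 31]
r10 m[G→φ4] = [17, 27]
r10 m[G→φ5] = [20, 27]
r10 m[G→φ6] = [22, 26]
r10 m[G→φ7] = [24, 29]
r10 m[A→φ1] = [0, 0]
r10 m[D→φ0] = [27, 24]
r10 m[D→φ1] = [32, 25]
r10 m[D→φ2] = [14, 1]
r10 m[D→φ8] = [29, 25]
r10 m[L→φ4] = [8, 8]
r10 m[L→φ9] = [17, 22]
r10 m[J→φ3] = [0, 0]
fixed point reached at round 10
traceback from K: (K=1, G=0, A=0, D=1, L=0, J=1), score=25

assignment: (K=1, G=0, A=0, D=1, L=0, J=1); score = 25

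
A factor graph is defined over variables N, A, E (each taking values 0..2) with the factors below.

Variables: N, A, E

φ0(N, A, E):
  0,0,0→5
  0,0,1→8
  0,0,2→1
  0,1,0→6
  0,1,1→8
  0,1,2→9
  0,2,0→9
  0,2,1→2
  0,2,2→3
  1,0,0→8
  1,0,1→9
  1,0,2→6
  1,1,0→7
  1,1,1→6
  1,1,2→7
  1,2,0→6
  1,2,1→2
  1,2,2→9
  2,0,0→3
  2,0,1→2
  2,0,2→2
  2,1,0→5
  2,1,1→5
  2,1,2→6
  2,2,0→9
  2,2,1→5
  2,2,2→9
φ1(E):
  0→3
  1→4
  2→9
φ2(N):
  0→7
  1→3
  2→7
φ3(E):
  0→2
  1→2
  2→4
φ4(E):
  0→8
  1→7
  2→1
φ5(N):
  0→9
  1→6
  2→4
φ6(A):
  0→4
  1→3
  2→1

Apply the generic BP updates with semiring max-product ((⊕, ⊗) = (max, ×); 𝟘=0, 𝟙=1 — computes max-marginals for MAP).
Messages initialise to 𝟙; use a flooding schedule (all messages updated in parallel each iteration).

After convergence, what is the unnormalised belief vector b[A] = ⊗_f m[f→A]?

init: all messages = 𝟙 over 3 values
r1 m[φ0→N] = [9, 9, 9]
r1 m[φ0→A] = [9, 9, 9]
r1 m[φ0→E] = [9, 9, 9]
r1 m[φ1→E] = [3, 4, 9]
r1 m[φ2→N] = [7, 3, 7]
r1 m[φ3→E] = [2, 2, 4]
r1 m[φ4→E] = [8, 7, 1]
r1 m[φ5→N] = [9, 6, 4]
r1 m[φ6→A] = [4, 3, 1]
r1 m[N→φ0] = [1, 1, 1]
r1 m[N→φ2] = [1, 1, 1]
r1 m[N→φ5] = [1, 1, 1]
r1 m[A→φ0] = [1, 1, 1]
r1 m[A→φ6] = [1, 1, 1]
r1 m[E→φ0] = [1, 1, 1]
r1 m[E→φ1] = [1, 1, 1]
r1 m[E→φ3] = [1, 1, 1]
r1 m[E→φ4] = [1, 1, 1]
r2 m[φ0→N] = [9, 9, 9]
r2 m[φ0→A] = [9, 9, 9]
r2 m[φ0→E] = [9, 9, 9]
r2 m[φ1→E] = [3, 4, 9]
r2 m[φ2→N] = [7, 3, 7]
r2 m[φ3→E] = [2, 2, 4]
r2 m[φ4→E] = [8, 7, 1]
r2 m[φ5→N] = [9, 6, 4]
r2 m[φ6→A] = [4, 3, 1]
r2 m[N→φ0] = [63, 18, 28]
r2 m[N→φ2] = [81, 54, 36]
r2 m[N→φ5] = [63, 27, 63]
r2 m[A→φ0] = [4, 3, 1]
r2 m[A→φ6] = [9, 9, 9]
r2 m[E→φ0] = [48, 56, 36]
r2 m[E→φ1] = [144, 126, 36]
r2 m[E→φ3] = [216, 252, 81]
r2 m[E→φ4] = [54, 72, 324]
r3 m[φ0→N] = [1792, 2016, 840]
r3 m[φ0→A] = [28224, 28224, 27216]
r3 m[φ0→E] = [1260, 2016, 1701]
r3 m[φ1→E] = [3, 4, 9]
r3 m[φ2→N] = [7, 3, 7]
r3 m[φ3→E] = [2, 2, 4]
r3 m[φ4→E] = [8, 7, 1]
r3 m[φ5→N] = [9, 6, 4]
r3 m[φ6→A] = [4, 3, 1]
r3 m[N→φ0] = [63, 18, 28]
r3 m[N→φ2] = [81, 54, 36]
r3 m[N→φ5] = [63, 27, 63]
r3 m[A→φ0] = [4, 3, 1]
r3 m[A→φ6] = [9, 9, 9]
r3 m[E→φ0] = [48, 56, 36]
r3 m[E→φ1] = [144, 126, 36]
r3 m[E→φ3] = [216, 252, 81]
r3 m[E→φ4] = [54, 72, 324]
r4 m[φ0→N] = [1792, 2016, 840]
r4 m[φ0→A] = [28224, 28224, 27216]
r4 m[φ0→E] = [1260, 2016, 1701]
r4 m[φ1→E] = [3, 4, 9]
r4 m[φ2→N] = [7, 3, 7]
r4 m[φ3→E] = [2, 2, 4]
r4 m[φ4→E] = [8, 7, 1]
r4 m[φ5→N] = [9, 6, 4]
r4 m[φ6→A] = [4, 3, 1]
r4 m[N→φ0] = [63, 18, 28]
r4 m[N→φ2] = [16128, 12096, 3360]
r4 m[N→φ5] = [12544, 6048, 5880]
r4 m[A→φ0] = [4, 3, 1]
r4 m[A→φ6] = [28224, 28224, 27216]
r4 m[E→φ0] = [48, 56, 36]
r4 m[E→φ1] = [20160, 28224, 6804]
r4 m[E→φ3] = [30240, 56448, 15309]
r4 m[E→φ4] = [7560, 16128, 61236]
r5 m[φ0→N] = [1792, 2016, 840]
r5 m[φ0→A] = [28224, 28224, 27216]
r5 m[φ0→E] = [1260, 2016, 1701]
r5 m[φ1→E] = [3, 4, 9]
r5 m[φ2→N] = [7, 3, 7]
r5 m[φ3→E] = [2, 2, 4]
r5 m[φ4→E] = [8, 7, 1]
r5 m[φ5→N] = [9, 6, 4]
r5 m[φ6→A] = [4, 3, 1]
r5 m[N→φ0] = [63, 18, 28]
r5 m[N→φ2] = [16128, 12096, 3360]
r5 m[N→φ5] = [12544, 6048, 5880]
r5 m[A→φ0] = [4, 3, 1]
r5 m[A→φ6] = [28224, 28224, 27216]
r5 m[E→φ0] = [48, 56, 36]
r5 m[E→φ1] = [20160, 28224, 6804]
r5 m[E→φ3] = [30240, 56448, 15309]
r5 m[E→φ4] = [7560, 16128, 61236]
fixed point reached at round 5
b[A] = ⊗ incoming = [112896, 84672, 27216]

b[A] = [112896, 84672, 27216]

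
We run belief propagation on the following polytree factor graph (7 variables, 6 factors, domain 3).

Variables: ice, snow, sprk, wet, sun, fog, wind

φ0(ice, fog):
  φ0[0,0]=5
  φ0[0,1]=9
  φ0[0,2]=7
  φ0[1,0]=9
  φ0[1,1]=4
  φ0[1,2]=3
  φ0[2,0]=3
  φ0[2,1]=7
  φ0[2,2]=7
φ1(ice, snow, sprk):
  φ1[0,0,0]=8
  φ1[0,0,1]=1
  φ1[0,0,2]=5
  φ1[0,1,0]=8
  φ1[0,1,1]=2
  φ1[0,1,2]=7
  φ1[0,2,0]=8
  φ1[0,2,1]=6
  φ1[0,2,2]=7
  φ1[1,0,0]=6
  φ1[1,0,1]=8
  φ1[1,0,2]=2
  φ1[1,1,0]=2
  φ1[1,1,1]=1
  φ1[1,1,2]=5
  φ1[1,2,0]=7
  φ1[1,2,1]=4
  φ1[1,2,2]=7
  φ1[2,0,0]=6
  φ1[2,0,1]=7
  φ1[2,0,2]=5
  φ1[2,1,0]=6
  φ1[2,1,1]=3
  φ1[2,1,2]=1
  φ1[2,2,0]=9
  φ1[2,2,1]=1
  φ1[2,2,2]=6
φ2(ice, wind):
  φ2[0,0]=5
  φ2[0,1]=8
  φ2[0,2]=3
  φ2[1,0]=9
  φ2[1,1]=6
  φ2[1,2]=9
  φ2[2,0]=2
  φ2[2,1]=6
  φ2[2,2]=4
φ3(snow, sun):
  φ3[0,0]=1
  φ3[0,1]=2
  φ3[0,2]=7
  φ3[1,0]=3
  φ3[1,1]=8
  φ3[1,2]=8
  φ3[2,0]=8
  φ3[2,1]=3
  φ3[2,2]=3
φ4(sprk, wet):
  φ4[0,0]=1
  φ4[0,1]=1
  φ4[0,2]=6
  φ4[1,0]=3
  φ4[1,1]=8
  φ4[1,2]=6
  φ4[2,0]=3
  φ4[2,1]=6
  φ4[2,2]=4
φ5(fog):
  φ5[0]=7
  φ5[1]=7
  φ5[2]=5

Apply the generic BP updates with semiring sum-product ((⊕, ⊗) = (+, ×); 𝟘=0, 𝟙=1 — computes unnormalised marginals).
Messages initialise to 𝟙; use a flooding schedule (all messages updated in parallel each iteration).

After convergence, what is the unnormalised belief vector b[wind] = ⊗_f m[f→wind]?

init: all messages = 𝟙 over 3 values
r1 m[φ0→ice] = [21, 16, 17]
r1 m[φ0→fog] = [17, 20, 17]
r1 m[φ1→ice] = [52, 42, 44]
r1 m[φ1→snow] = [48, 35, 55]
r1 m[φ1→sprk] = [60, 33, 45]
r1 m[φ2→ice] = [16, 24, 12]
r1 m[φ2→wind] = [16, 20, 16]
r1 m[φ3→snow] = [10, 19, 14]
r1 m[φ3→sun] = [12, 13, 18]
r1 m[φ4→sprk] = [8, 17, 13]
r1 m[φ4→wet] = [7, 15, 16]
r1 m[φ5→fog] = [7, 7, 5]
r1 m[ice→φ0] = [1, 1, 1]
r1 m[ice→φ1] = [1, 1, 1]
r1 m[ice→φ2] = [1, 1, 1]
r1 m[snow→φ1] = [1, 1, 1]
r1 m[snow→φ3] = [1, 1, 1]
r1 m[sprk→φ1] = [1, 1, 1]
r1 m[sprk→φ4] = [1, 1, 1]
r1 m[wet→φ4] = [1, 1, 1]
r1 m[sun→φ3] = [1, 1, 1]
r1 m[fog→φ0] = [1, 1, 1]
r1 m[fog→φ5] = [1, 1, 1]
r1 m[wind→φ2] = [1, 1, 1]
r2 m[φ0→ice] = [21, 16, 17]
r2 m[φ0→fog] = [17, 20, 17]
r2 m[φ1→ice] = [52, 42, 44]
r2 m[φ1→snow] = [48, 35, 55]
r2 m[φ1→sprk] = [60, 33, 45]
r2 m[φ2→ice] = [16, 24, 12]
r2 m[φ2→wind] = [16, 20, 16]
r2 m[φ3→snow] = [10, 19, 14]
r2 m[φ3→sun] = [12, 13, 18]
r2 m[φ4→sprk] = [8, 17, 13]
r2 m[φ4→wet] = [7, 15, 16]
r2 m[φ5→fog] = [7, 7, 5]
r2 m[ice→φ0] = [832, 1008, 528]
r2 m[ice→φ1] = [336, 384, 204]
r2 m[ice→φ2] = [1092, 672, 748]
r2 m[snow→φ1] = [10, 19, 14]
r2 m[snow→φ3] = [48, 35, 55]
r2 m[sprk→φ1] = [8, 17, 13]
r2 m[sprk→φ4] = [60, 33, 45]
r2 m[wet→φ4] = [1, 1, 1]
r2 m[sun→φ3] = [1, 1, 1]
r2 m[fog→φ0] = [7, 7, 5]
r2 m[fog→φ5] = [17, 20, 17]
r2 m[wind→φ2] = [1, 1, 1]
r3 m[φ0→ice] = [133, 106, 105]
r3 m[φ0→fog] = [14816, 15216, 12544]
r3 m[φ1→ice] = [8649, 6972, 6786]
r3 m[φ1→snow] = [177024, 123984, 202980]
r3 m[φ1→sprk] = [252048, 132636, 207420]
r3 m[φ2→ice] = [16, 24, 12]
r3 m[φ2→wind] = [13004, 17256, 12316]
r3 m[φ3→snow] = [10, 19, 14]
r3 m[φ3→sun] = [593, 541, 781]
r3 m[φ4→sprk] = [8, 17, 13]
r3 m[φ4→wet] = [294, 594, 738]
r3 m[φ5→fog] = [7, 7, 5]
r3 m[ice→φ0] = [832, 1008, 528]
r3 m[ice→φ1] = [336, 384, 204]
r3 m[ice→φ2] = [1092, 672, 748]
r3 m[snow→φ1] = [10, 19, 14]
r3 m[snow→φ3] = [48, 35, 55]
r3 m[sprk→φ1] = [8, 17, 13]
r3 m[sprk→φ4] = [60, 33, 45]
r3 m[wet→φ4] = [1, 1, 1]
r3 m[sun→φ3] = [1, 1, 1]
r3 m[fog→φ0] = [7, 7, 5]
r3 m[fog→φ5] = [17, 20, 17]
r3 m[wind→φ2] = [1, 1, 1]
r4 m[φ0→ice] = [133, 106, 105]
r4 m[φ0→fog] = [14816, 15216, 12544]
r4 m[φ1→ice] = [8649, 6972, 6786]
r4 m[φ1→snow] = [177024, 123984, 202980]
r4 m[φ1→sprk] = [252048, 132636, 207420]
r4 m[φ2→ice] = [16, 24, 12]
r4 m[φ2→wind] = [13004, 17256, 12316]
r4 m[φ3→snow] = [10, 19, 14]
r4 m[φ3→sun] = [593, 541, 781]
r4 m[φ4→sprk] = [8, 17, 13]
r4 m[φ4→wet] = [294, 594, 738]
r4 m[φ5→fog] = [7, 7, 5]
r4 m[ice→φ0] = [138384, 167328, 81432]
r4 m[ice→φ1] = [2128, 2544, 1260]
r4 m[ice→φ2] = [1150317, 739032, 712530]
r4 m[snow→φ1] = [10, 19, 14]
r4 m[snow→φ3] = [177024, 123984, 202980]
r4 m[sprk→φ1] = [8, 17, 13]
r4 m[sprk→φ4] = [252048, 132636, 207420]
r4 m[wet→φ4] = [1, 1, 1]
r4 m[sun→φ3] = [1, 1, 1]
r4 m[fog→φ0] = [7, 7, 5]
r4 m[fog→φ5] = [14816, 15216, 12544]
r4 m[wind→φ2] = [1, 1, 1]
r5 m[φ0→ice] = [133, 106, 105]
r5 m[φ0→fog] = [2442168, 2484792, 2040696]
r5 m[φ1→ice] = [8649, 6972, 6786]
r5 m[φ1→snow] = [1137248, 792624, 1304276]
r5 m[φ1→sprk] = [1608656, 852876, 1332620]
r5 m[φ2→ice] = [16, 24, 12]
r5 m[φ2→wind] = [13827933, 17911908, 12952359]
r5 m[φ3→snow] = [10, 19, 14]
r5 m[φ3→sun] = [2172816, 1954860, 2839980]
r5 m[φ4→sprk] = [8, 17, 13]
r5 m[φ4→wet] = [1272216, 2557656, 3137784]
r5 m[φ5→fog] = [7, 7, 5]
r5 m[ice→φ0] = [138384, 167328, 81432]
r5 m[ice→φ1] = [2128, 2544, 1260]
r5 m[ice→φ2] = [1150317, 739032, 712530]
r5 m[snow→φ1] = [10, 19, 14]
r5 m[snow→φ3] = [177024, 123984, 202980]
r5 m[sprk→φ1] = [8, 17, 13]
r5 m[sprk→φ4] = [252048, 132636, 207420]
r5 m[wet→φ4] = [1, 1, 1]
r5 m[sun→φ3] = [1, 1, 1]
r5 m[fog→φ0] = [7, 7, 5]
r5 m[fog→φ5] = [14816, 15216, 12544]
r5 m[wind→φ2] = [1, 1, 1]
r6 m[φ0→ice] = [133, 106, 105]
r6 m[φ0→fog] = [2442168, 2484792, 2040696]
r6 m[φ1→ice] = [8649, 6972, 6786]
r6 m[φ1→snow] = [1137248, 792624, 1304276]
r6 m[φ1→sprk] = [1608656, 852876, 1332620]
r6 m[φ2→ice] = [16, 24, 12]
r6 m[φ2→wind] = [13827933, 17911908, 12952359]
r6 m[φ3→snow] = [10, 19, 14]
r6 m[φ3→sun] = [2172816, 1954860, 2839980]
r6 m[φ4→sprk] = [8, 17, 13]
r6 m[φ4→wet] = [1272216, 2557656, 3137784]
r6 m[φ5→fog] = [7, 7, 5]
r6 m[ice→φ0] = [138384, 167328, 81432]
r6 m[ice→φ1] = [2128, 2544, 1260]
r6 m[ice→φ2] = [1150317, 739032, 712530]
r6 m[snow→φ1] = [10, 19, 14]
r6 m[snow→φ3] = [1137248, 792624, 1304276]
r6 m[sprk→φ1] = [8, 17, 13]
r6 m[sprk→φ4] = [1608656, 852876, 1332620]
r6 m[wet→φ4] = [1, 1, 1]
r6 m[sun→φ3] = [1, 1, 1]
r6 m[fog→φ0] = [7, 7, 5]
r6 m[fog→φ5] = [2442168, 2484792, 2040696]
r6 m[wind→φ2] = [1, 1, 1]
r7 m[φ0→ice] = [133, 106, 105]
r7 m[φ0→fog] = [2442168, 2484792, 2040696]
r7 m[φ1→ice] = [8649, 6972, 6786]
r7 m[φ1→snow] = [1137248, 792624, 1304276]
r7 m[φ1→sprk] = [1608656, 852876, 1332620]
r7 m[φ2→ice] = [16, 24, 12]
r7 m[φ2→wind] = [13827933, 17911908, 12952359]
r7 m[φ3→snow] = [10, 19, 14]
r7 m[φ3→sun] = [13949328, 12528316, 18214556]
r7 m[φ4→sprk] = [8, 17, 13]
r7 m[φ4→wet] = [8165144, 16427384, 20099672]
r7 m[φ5→fog] = [7, 7, 5]
r7 m[ice→φ0] = [138384, 167328, 81432]
r7 m[ice→φ1] = [2128, 2544, 1260]
r7 m[ice→φ2] = [1150317, 739032, 712530]
r7 m[snow→φ1] = [10, 19, 14]
r7 m[snow→φ3] = [1137248, 792624, 1304276]
r7 m[sprk→φ1] = [8, 17, 13]
r7 m[sprk→φ4] = [1608656, 852876, 1332620]
r7 m[wet→φ4] = [1, 1, 1]
r7 m[sun→φ3] = [1, 1, 1]
r7 m[fog→φ0] = [7, 7, 5]
r7 m[fog→φ5] = [2442168, 2484792, 2040696]
r7 m[wind→φ2] = [1, 1, 1]
r8 m[φ0→ice] = [133, 106, 105]
r8 m[φ0→fog] = [2442168, 2484792, 2040696]
r8 m[φ1→ice] = [8649, 6972, 6786]
r8 m[φ1→snow] = [1137248, 792624, 1304276]
r8 m[φ1→sprk] = [1608656, 852876, 1332620]
r8 m[φ2→ice] = [16, 24, 12]
r8 m[φ2→wind] = [13827933, 17911908, 12952359]
r8 m[φ3→snow] = [10, 19, 14]
r8 m[φ3→sun] = [13949328, 12528316, 18214556]
r8 m[φ4→sprk] = [8, 17, 13]
r8 m[φ4→wet] = [8165144, 16427384, 20099672]
r8 m[φ5→fog] = [7, 7, 5]
r8 m[ice→φ0] = [138384, 167328, 81432]
r8 m[ice→φ1] = [2128, 2544, 1260]
r8 m[ice→φ2] = [1150317, 739032, 712530]
r8 m[snow→φ1] = [10, 19, 14]
r8 m[snow→φ3] = [1137248, 792624, 1304276]
r8 m[sprk→φ1] = [8, 17, 13]
r8 m[sprk→φ4] = [1608656, 852876, 1332620]
r8 m[wet→φ4] = [1, 1, 1]
r8 m[sun→φ3] = [1, 1, 1]
r8 m[fog→φ0] = [7, 7, 5]
r8 m[fog→φ5] = [2442168, 2484792, 2040696]
r8 m[wind→φ2] = [1, 1, 1]
fixed point reached at round 8
b[wind] = ⊗ incoming = [13827933, 17911908, 12952359]

b[wind] = [13827933, 17911908, 12952359]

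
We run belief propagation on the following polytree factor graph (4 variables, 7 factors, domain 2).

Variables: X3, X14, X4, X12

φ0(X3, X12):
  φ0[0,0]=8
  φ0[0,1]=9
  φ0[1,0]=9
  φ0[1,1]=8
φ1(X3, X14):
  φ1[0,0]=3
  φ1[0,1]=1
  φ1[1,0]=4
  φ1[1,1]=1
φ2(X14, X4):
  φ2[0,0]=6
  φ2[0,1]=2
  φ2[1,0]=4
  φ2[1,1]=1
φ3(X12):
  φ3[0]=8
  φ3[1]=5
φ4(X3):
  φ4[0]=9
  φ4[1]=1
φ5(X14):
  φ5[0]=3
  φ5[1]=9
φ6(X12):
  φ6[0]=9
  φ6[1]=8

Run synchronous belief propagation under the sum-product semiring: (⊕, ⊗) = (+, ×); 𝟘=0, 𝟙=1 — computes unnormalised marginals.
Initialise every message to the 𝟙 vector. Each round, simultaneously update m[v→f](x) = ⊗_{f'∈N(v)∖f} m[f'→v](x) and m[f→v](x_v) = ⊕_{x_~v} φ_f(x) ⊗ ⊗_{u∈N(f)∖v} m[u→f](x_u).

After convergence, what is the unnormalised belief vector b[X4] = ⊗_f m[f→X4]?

b[X4] = [862704, 259392]

init: all messages = 𝟙 over 2 values
r1 m[φ0→X3] = [17, 17]
r1 m[φ0→X12] = [17, 17]
r1 m[φ1→X3] = [4, 5]
r1 m[φ1→X14] = [7, 2]
r1 m[φ2→X14] = [8, 5]
r1 m[φ2→X4] = [10, 3]
r1 m[φ3→X12] = [8, 5]
r1 m[φ4→X3] = [9, 1]
r1 m[φ5→X14] = [3, 9]
r1 m[φ6→X12] = [9, 8]
r1 m[X3→φ0] = [1, 1]
r1 m[X3→φ1] = [1, 1]
r1 m[X3→φ4] = [1, 1]
r1 m[X14→φ1] = [1, 1]
r1 m[X14→φ2] = [1, 1]
r1 m[X14→φ5] = [1, 1]
r1 m[X4→φ2] = [1, 1]
r1 m[X12→φ0] = [1, 1]
r1 m[X12→φ3] = [1, 1]
r1 m[X12→φ6] = [1, 1]
r2 m[φ0→X3] = [17, 17]
r2 m[φ0→X12] = [17, 17]
r2 m[φ1→X3] = [4, 5]
r2 m[φ1→X14] = [7, 2]
r2 m[φ2→X14] = [8, 5]
r2 m[φ2→X4] = [10, 3]
r2 m[φ3→X12] = [8, 5]
r2 m[φ4→X3] = [9, 1]
r2 m[φ5→X14] = [3, 9]
r2 m[φ6→X12] = [9, 8]
r2 m[X3→φ0] = [36, 5]
r2 m[X3→φ1] = [153, 17]
r2 m[X3→φ4] = [68, 85]
r2 m[X14→φ1] = [24, 45]
r2 m[X14→φ2] = [21, 18]
r2 m[X14→φ5] = [56, 10]
r2 m[X4→φ2] = [1, 1]
r2 m[X12→φ0] = [72, 40]
r2 m[X12→φ3] = [153, 136]
r2 m[X12→φ6] = [136, 85]
r3 m[φ0→X3] = [936, 968]
r3 m[φ0→X12] = [333, 364]
r3 m[φ1→X3] = [117, 141]
r3 m[φ1→X14] = [527, 170]
r3 m[φ2→X14] = [8, 5]
r3 m[φ2→X4] = [198, 60]
r3 m[φ3→X12] = [8, 5]
r3 m[φ4→X3] = [9, 1]
r3 m[φ5→X14] = [3, 9]
r3 m[φ6→X12] = [9, 8]
r3 m[X3→φ0] = [36, 5]
r3 m[X3→φ1] = [153, 17]
r3 m[X3→φ4] = [68, 85]
r3 m[X14→φ1] = [24, 45]
r3 m[X14→φ2] = [21, 18]
r3 m[X14→φ5] = [56, 10]
r3 m[X4→φ2] = [1, 1]
r3 m[X12→φ0] = [72, 40]
r3 m[X12→φ3] = [153, 136]
r3 m[X12→φ6] = [136, 85]
r4 m[φ0→X3] = [936, 968]
r4 m[φ0→X12] = [333, 364]
r4 m[φ1→X3] = [117, 141]
r4 m[φ1→X14] = [527, 170]
r4 m[φ2→X14] = [8, 5]
r4 m[φ2→X4] = [198, 60]
r4 m[φ3→X12] = [8, 5]
r4 m[φ4→X3] = [9, 1]
r4 m[φ5→X14] = [3, 9]
r4 m[φ6→X12] = [9, 8]
r4 m[X3→φ0] = [1053, 141]
r4 m[X3→φ1] = [8424, 968]
r4 m[X3→φ4] = [109512, 136488]
r4 m[X14→φ1] = [24, 45]
r4 m[X14→φ2] = [1581, 1530]
r4 m[X14→φ5] = [4216, 850]
r4 m[X4→φ2] = [1, 1]
r4 m[X12→φ0] = [72, 40]
r4 m[X12→φ3] = [2997, 2912]
r4 m[X12→φ6] = [2664, 1820]
r5 m[φ0→X3] = [936, 968]
r5 m[φ0→X12] = [9693, 10605]
r5 m[φ1→X3] = [117, 141]
r5 m[φ1→X14] = [29144, 9392]
r5 m[φ2→X14] = [8, 5]
r5 m[φ2→X4] = [15606, 4692]
r5 m[φ3→X12] = [8, 5]
r5 m[φ4→X3] = [9, 1]
r5 m[φ5→X14] = [3, 9]
r5 m[φ6→X12] = [9, 8]
r5 m[X3→φ0] = [1053, 141]
r5 m[X3→φ1] = [8424, 968]
r5 m[X3→φ4] = [109512, 136488]
r5 m[X14→φ1] = [24, 45]
r5 m[X14→φ2] = [1581, 1530]
r5 m[X14→φ5] = [4216, 850]
r5 m[X4→φ2] = [1, 1]
r5 m[X12→φ0] = [72, 40]
r5 m[X12→φ3] = [2997, 2912]
r5 m[X12→φ6] = [2664, 1820]
r6 m[φ0→X3] = [936, 968]
r6 m[φ0→X12] = [9693, 10605]
r6 m[φ1→X3] = [117, 141]
r6 m[φ1→X14] = [29144, 9392]
r6 m[φ2→X14] = [8, 5]
r6 m[φ2→X4] = [15606, 4692]
r6 m[φ3→X12] = [8, 5]
r6 m[φ4→X3] = [9, 1]
r6 m[φ5→X14] = [3, 9]
r6 m[φ6→X12] = [9, 8]
r6 m[X3→φ0] = [1053, 141]
r6 m[X3→φ1] = [8424, 968]
r6 m[X3→φ4] = [109512, 136488]
r6 m[X14→φ1] = [24, 45]
r6 m[X14→φ2] = [87432, 84528]
r6 m[X14→φ5] = [233152, 46960]
r6 m[X4→φ2] = [1, 1]
r6 m[X12→φ0] = [72, 40]
r6 m[X12→φ3] = [87237, 84840]
r6 m[X12→φ6] = [77544, 53025]
r7 m[φ0→X3] = [936, 968]
r7 m[φ0→X12] = [9693, 10605]
r7 m[φ1→X3] = [117, 141]
r7 m[φ1→X14] = [29144, 9392]
r7 m[φ2→X14] = [8, 5]
r7 m[φ2→X4] = [862704, 259392]
r7 m[φ3→X12] = [8, 5]
r7 m[φ4→X3] = [9, 1]
r7 m[φ5→X14] = [3, 9]
r7 m[φ6→X12] = [9, 8]
r7 m[X3→φ0] = [1053, 141]
r7 m[X3→φ1] = [8424, 968]
r7 m[X3→φ4] = [109512, 136488]
r7 m[X14→φ1] = [24, 45]
r7 m[X14→φ2] = [87432, 84528]
r7 m[X14→φ5] = [233152, 46960]
r7 m[X4→φ2] = [1, 1]
r7 m[X12→φ0] = [72, 40]
r7 m[X12→φ3] = [87237, 84840]
r7 m[X12→φ6] = [77544, 53025]
r8 m[φ0→X3] = [936, 968]
r8 m[φ0→X12] = [9693, 10605]
r8 m[φ1→X3] = [117, 141]
r8 m[φ1→X14] = [29144, 9392]
r8 m[φ2→X14] = [8, 5]
r8 m[φ2→X4] = [862704, 259392]
r8 m[φ3→X12] = [8, 5]
r8 m[φ4→X3] = [9, 1]
r8 m[φ5→X14] = [3, 9]
r8 m[φ6→X12] = [9, 8]
r8 m[X3→φ0] = [1053, 141]
r8 m[X3→φ1] = [8424, 968]
r8 m[X3→φ4] = [109512, 136488]
r8 m[X14→φ1] = [24, 45]
r8 m[X14→φ2] = [87432, 84528]
r8 m[X14→φ5] = [233152, 46960]
r8 m[X4→φ2] = [1, 1]
r8 m[X12→φ0] = [72, 40]
r8 m[X12→φ3] = [87237, 84840]
r8 m[X12→φ6] = [77544, 53025]
fixed point reached at round 8
b[X4] = ⊗ incoming = [862704, 259392]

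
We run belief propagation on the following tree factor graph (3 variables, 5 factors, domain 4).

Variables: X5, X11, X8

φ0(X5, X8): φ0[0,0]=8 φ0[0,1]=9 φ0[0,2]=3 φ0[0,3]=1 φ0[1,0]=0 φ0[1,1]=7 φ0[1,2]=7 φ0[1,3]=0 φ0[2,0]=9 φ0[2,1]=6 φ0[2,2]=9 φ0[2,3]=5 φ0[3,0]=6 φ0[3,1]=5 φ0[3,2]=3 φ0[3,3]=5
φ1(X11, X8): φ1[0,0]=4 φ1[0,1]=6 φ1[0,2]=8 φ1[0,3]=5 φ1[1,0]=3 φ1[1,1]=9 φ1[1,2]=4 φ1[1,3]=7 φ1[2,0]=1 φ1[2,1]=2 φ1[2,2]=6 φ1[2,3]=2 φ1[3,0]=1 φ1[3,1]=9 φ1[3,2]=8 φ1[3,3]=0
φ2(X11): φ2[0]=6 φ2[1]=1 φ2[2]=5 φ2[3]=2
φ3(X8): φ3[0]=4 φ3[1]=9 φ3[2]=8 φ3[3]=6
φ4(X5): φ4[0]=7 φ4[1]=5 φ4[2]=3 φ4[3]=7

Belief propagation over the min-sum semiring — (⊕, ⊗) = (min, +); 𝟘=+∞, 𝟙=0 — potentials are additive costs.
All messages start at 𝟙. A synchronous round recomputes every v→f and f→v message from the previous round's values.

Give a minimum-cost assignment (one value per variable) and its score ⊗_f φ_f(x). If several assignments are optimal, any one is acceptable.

assignment: (X5=1, X11=3, X8=0); score = 12

init: all messages = 𝟙 over 4 values
r1 m[φ0→X5] = [1, 0, 5, 3]
r1 m[φ0→X8] = [0, 5, 3, 0]
r1 m[φ1→X11] = [4, 3, 1, 0]
r1 m[φ1→X8] = [1, 2, 4, 0]
r1 m[φ2→X11] = [6, 1, 5, 2]
r1 m[φ3→X8] = [4, 9, 8, 6]
r1 m[φ4→X5] = [7, 5, 3, 7]
r1 m[X5→φ0] = [0, 0, 0, 0]
r1 m[X5→φ4] = [0, 0, 0, 0]
r1 m[X11→φ1] = [0, 0, 0, 0]
r1 m[X11→φ2] = [0, 0, 0, 0]
r1 m[X8→φ0] = [0, 0, 0, 0]
r1 m[X8→φ1] = [0, 0, 0, 0]
r1 m[X8→φ3] = [0, 0, 0, 0]
r2 m[φ0→X5] = [1, 0, 5, 3]
r2 m[φ0→X8] = [0, 5, 3, 0]
r2 m[φ1→X11] = [4, 3, 1, 0]
r2 m[φ1→X8] = [1, 2, 4, 0]
r2 m[φ2→X11] = [6, 1, 5, 2]
r2 m[φ3→X8] = [4, 9, 8, 6]
r2 m[φ4→X5] = [7, 5, 3, 7]
r2 m[X5→φ0] = [7, 5, 3, 7]
r2 m[X5→φ4] = [1, 0, 5, 3]
r2 m[X11→φ1] = [6, 1, 5, 2]
r2 m[X11→φ2] = [4, 3, 1, 0]
r2 m[X8→φ0] = [5, 11, 12, 6]
r2 m[X8→φ1] = [4, 14, 11, 6]
r2 m[X8→φ3] = [1, 7, 7, 0]
r3 m[φ0→X5] = [7, 5, 11, 11]
r3 m[φ0→X8] = [5, 9, 10, 5]
r3 m[φ1→X11] = [8, 7, 5, 5]
r3 m[φ1→X8] = [3, 7, 5, 2]
r3 m[φ2→X11] = [6, 1, 5, 2]
r3 m[φ3→X8] = [4, 9, 8, 6]
r3 m[φ4→X5] = [7, 5, 3, 7]
r3 m[X5→φ0] = [7, 5, 3, 7]
r3 m[X5→φ4] = [1, 0, 5, 3]
r3 m[X11→φ1] = [6, 1, 5, 2]
r3 m[X11→φ2] = [4, 3, 1, 0]
r3 m[X8→φ0] = [5, 11, 12, 6]
r3 m[X8→φ1] = [4, 14, 11, 6]
r3 m[X8→φ3] = [1, 7, 7, 0]
r4 m[φ0→X5] = [7, 5, 11, 11]
r4 m[φ0→X8] = [5, 9, 10, 5]
r4 m[φ1→X11] = [8, 7, 5, 5]
r4 m[φ1→X8] = [3, 7, 5, 2]
r4 m[φ2→X11] = [6, 1, 5, 2]
r4 m[φ3→X8] = [4, 9, 8, 6]
r4 m[φ4→X5] = [7, 5, 3, 7]
r4 m[X5→φ0] = [7, 5, 3, 7]
r4 m[X5→φ4] = [7, 5, 11, 11]
r4 m[X11→φ1] = [6, 1, 5, 2]
r4 m[X11→φ2] = [8, 7, 5, 5]
r4 m[X8→φ0] = [7, 16, 13, 8]
r4 m[X8→φ1] = [9, 18, 18, 11]
r4 m[X8→φ3] = [8, 16, 15, 7]
r5 m[φ0→X5] = [9, 7, 13, 13]
r5 m[φ0→X8] = [5, 9, 10, 5]
r5 m[φ1→X11] = [13, 12, 10, 10]
r5 m[φ1→X8] = [3, 7, 5, 2]
r5 m[φ2→X11] = [6, 1, 5, 2]
r5 m[φ3→X8] = [4, 9, 8, 6]
r5 m[φ4→X5] = [7, 5, 3, 7]
r5 m[X5→φ0] = [7, 5, 3, 7]
r5 m[X5→φ4] = [7, 5, 11, 11]
r5 m[X11→φ1] = [6, 1, 5, 2]
r5 m[X11→φ2] = [8, 7, 5, 5]
r5 m[X8→φ0] = [7, 16, 13, 8]
r5 m[X8→φ1] = [9, 18, 18, 11]
r5 m[X8→φ3] = [8, 16, 15, 7]
r6 m[φ0→X5] = [9, 7, 13, 13]
r6 m[φ0→X8] = [5, 9, 10, 5]
r6 m[φ1→X11] = [13, 12, 10, 10]
r6 m[φ1→X8] = [3, 7, 5, 2]
r6 m[φ2→X11] = [6, 1, 5, 2]
r6 m[φ3→X8] = [4, 9, 8, 6]
r6 m[φ4→X5] = [7, 5, 3, 7]
r6 m[X5→φ0] = [7, 5, 3, 7]
r6 m[X5→φ4] = [9, 7, 13, 13]
r6 m[X11→φ1] = [6, 1, 5, 2]
r6 m[X11→φ2] = [13, 12, 10, 10]
r6 m[X8→φ0] = [7, 16, 13, 8]
r6 m[X8→φ1] = [9, 18, 18, 11]
r6 m[X8→φ3] = [8, 16, 15, 7]
r7 m[φ0→X5] = [9, 7, 13, 13]
r7 m[φ0→X8] = [5, 9, 10, 5]
r7 m[φ1→X11] = [13, 12, 10, 10]
r7 m[φ1→X8] = [3, 7, 5, 2]
r7 m[φ2→X11] = [6, 1, 5, 2]
r7 m[φ3→X8] = [4, 9, 8, 6]
r7 m[φ4→X5] = [7, 5, 3, 7]
r7 m[X5→φ0] = [7, 5, 3, 7]
r7 m[X5→φ4] = [9, 7, 13, 13]
r7 m[X11→φ1] = [6, 1, 5, 2]
r7 m[X11→φ2] = [13, 12, 10, 10]
r7 m[X8→φ0] = [7, 16, 13, 8]
r7 m[X8→φ1] = [9, 18, 18, 11]
r7 m[X8→φ3] = [8, 16, 15, 7]
fixed point reached at round 7
traceback from X5: (X5=1, X11=3, X8=0), score=12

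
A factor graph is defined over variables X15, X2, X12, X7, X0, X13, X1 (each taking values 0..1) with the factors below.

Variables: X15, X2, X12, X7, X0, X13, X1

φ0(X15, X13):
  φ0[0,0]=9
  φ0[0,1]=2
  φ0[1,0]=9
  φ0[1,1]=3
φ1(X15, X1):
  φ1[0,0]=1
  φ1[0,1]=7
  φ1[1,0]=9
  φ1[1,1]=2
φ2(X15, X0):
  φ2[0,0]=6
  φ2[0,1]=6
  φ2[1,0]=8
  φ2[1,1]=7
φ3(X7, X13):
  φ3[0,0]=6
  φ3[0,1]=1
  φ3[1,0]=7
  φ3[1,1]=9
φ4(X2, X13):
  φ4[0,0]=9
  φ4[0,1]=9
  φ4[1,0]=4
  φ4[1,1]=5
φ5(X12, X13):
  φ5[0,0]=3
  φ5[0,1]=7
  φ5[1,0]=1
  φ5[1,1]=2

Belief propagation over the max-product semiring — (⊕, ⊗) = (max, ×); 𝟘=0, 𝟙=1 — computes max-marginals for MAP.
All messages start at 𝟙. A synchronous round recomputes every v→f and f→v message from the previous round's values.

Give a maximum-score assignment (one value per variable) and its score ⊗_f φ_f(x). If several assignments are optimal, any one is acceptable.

init: all messages = 𝟙 over 2 values
r1 m[φ0→X15] = [9, 9]
r1 m[φ0→X13] = [9, 3]
r1 m[φ1→X15] = [7, 9]
r1 m[φ1→X1] = [9, 7]
r1 m[φ2→X15] = [6, 8]
r1 m[φ2→X0] = [8, 7]
r1 m[φ3→X7] = [6, 9]
r1 m[φ3→X13] = [7, 9]
r1 m[φ4→X2] = [9, 5]
r1 m[φ4→X13] = [9, 9]
r1 m[φ5→X12] = [7, 2]
r1 m[φ5→X13] = [3, 7]
r1 m[X15→φ0] = [1, 1]
r1 m[X15→φ1] = [1, 1]
r1 m[X15→φ2] = [1, 1]
r1 m[X2→φ4] = [1, 1]
r1 m[X12→φ5] = [1, 1]
r1 m[X7→φ3] = [1, 1]
r1 m[X0→φ2] = [1, 1]
r1 m[X13→φ0] = [1, 1]
r1 m[X13→φ3] = [1, 1]
r1 m[X13→φ4] = [1, 1]
r1 m[X13→φ5] = [1, 1]
r1 m[X1→φ1] = [1, 1]
r2 m[φ0→X15] = [9, 9]
r2 m[φ0→X13] = [9, 3]
r2 m[φ1→X15] = [7, 9]
r2 m[φ1→X1] = [9, 7]
r2 m[φ2→X15] = [6, 8]
r2 m[φ2→X0] = [8, 7]
r2 m[φ3→X7] = [6, 9]
r2 m[φ3→X13] = [7, 9]
r2 m[φ4→X2] = [9, 5]
r2 m[φ4→X13] = [9, 9]
r2 m[φ5→X12] = [7, 2]
r2 m[φ5→X13] = [3, 7]
r2 m[X15→φ0] = [42, 72]
r2 m[X15→φ1] = [54, 72]
r2 m[X15→φ2] = [63, 81]
r2 m[X2→φ4] = [1, 1]
r2 m[X12→φ5] = [1, 1]
r2 m[X7→φ3] = [1, 1]
r2 m[X0→φ2] = [1, 1]
r2 m[X13→φ0] = [189, 567]
r2 m[X13→φ3] = [243, 189]
r2 m[X13→φ4] = [189, 189]
r2 m[X13→φ5] = [567, 243]
r2 m[X1→φ1] = [1, 1]
r3 m[φ0→X15] = [1701, 1701]
r3 m[φ0→X13] = [648, 216]
r3 m[φ1→X15] = [7, 9]
r3 m[φ1→X1] = [648, 378]
r3 m[φ2→X15] = [6, 8]
r3 m[φ2→X0] = [648, 567]
r3 m[φ3→X7] = [1458, 1701]
r3 m[φ3→X13] = [7, 9]
r3 m[φ4→X2] = [1701, 945]
r3 m[φ4→X13] = [9, 9]
r3 m[φ5→X12] = [1701, 567]
r3 m[φ5→X13] = [3, 7]
r3 m[X15→φ0] = [42, 72]
r3 m[X15→φ1] = [54, 72]
r3 m[X15→φ2] = [63, 81]
r3 m[X2→φ4] = [1, 1]
r3 m[X12→φ5] = [1, 1]
r3 m[X7→φ3] = [1, 1]
r3 m[X0→φ2] = [1, 1]
r3 m[X13→φ0] = [189, 567]
r3 m[X13→φ3] = [243, 189]
r3 m[X13→φ4] = [189, 189]
r3 m[X13→φ5] = [567, 243]
r3 m[X1→φ1] = [1, 1]
r4 m[φ0→X15] = [1701, 1701]
r4 m[φ0→X13] = [648, 216]
r4 m[φ1→X15] = [7, 9]
r4 m[φ1→X1] = [648, 378]
r4 m[φ2→X15] = [6, 8]
r4 m[φ2→X0] = [648, 567]
r4 m[φ3→X7] = [1458, 1701]
r4 m[φ3→X13] = [7, 9]
r4 m[φ4→X2] = [1701, 945]
r4 m[φ4→X13] = [9, 9]
r4 m[φ5→X12] = [1701, 567]
r4 m[φ5→X13] = [3, 7]
r4 m[X15→φ0] = [42, 72]
r4 m[X15→φ1] = [10206, 13608]
r4 m[X15→φ2] = [11907, 15309]
r4 m[X2→φ4] = [1, 1]
r4 m[X12→φ5] = [1, 1]
r4 m[X7→φ3] = [1, 1]
r4 m[X0→φ2] = [1, 1]
r4 m[X13→φ0] = [189, 567]
r4 m[X13→φ3] = [17496, 13608]
r4 m[X13→φ4] = [13608, 13608]
r4 m[X13→φ5] = [40824, 17496]
r4 m[X1→φ1] = [1, 1]
r5 m[φ0→X15] = [1701, 1701]
r5 m[φ0→X13] = [648, 216]
r5 m[φ1→X15] = [7, 9]
r5 m[φ1→X1] = [122472, 71442]
r5 m[φ2→X15] = [6, 8]
r5 m[φ2→X0] = [122472, 107163]
r5 m[φ3→X7] = [104976, 122472]
r5 m[φ3→X13] = [7, 9]
r5 m[φ4→X2] = [122472, 68040]
r5 m[φ4→X13] = [9, 9]
r5 m[φ5→X12] = [122472, 40824]
r5 m[φ5→X13] = [3, 7]
r5 m[X15→φ0] = [42, 72]
r5 m[X15→φ1] = [10206, 13608]
r5 m[X15→φ2] = [11907, 15309]
r5 m[X2→φ4] = [1, 1]
r5 m[X12→φ5] = [1, 1]
r5 m[X7→φ3] = [1, 1]
r5 m[X0→φ2] = [1, 1]
r5 m[X13→φ0] = [189, 567]
r5 m[X13→φ3] = [17496, 13608]
r5 m[X13→φ4] = [13608, 13608]
r5 m[X13→φ5] = [40824, 17496]
r5 m[X1→φ1] = [1, 1]
r6 m[φ0→X15] = [1701, 1701]
r6 m[φ0→X13] = [648, 216]
r6 m[φ1→X15] = [7, 9]
r6 m[φ1→X1] = [122472, 71442]
r6 m[φ2→X15] = [6, 8]
r6 m[φ2→X0] = [122472, 107163]
r6 m[φ3→X7] = [104976, 122472]
r6 m[φ3→X13] = [7, 9]
r6 m[φ4→X2] = [122472, 68040]
r6 m[φ4→X13] = [9, 9]
r6 m[φ5→X12] = [122472, 40824]
r6 m[φ5→X13] = [3, 7]
r6 m[X15→φ0] = [42, 72]
r6 m[X15→φ1] = [10206, 13608]
r6 m[X15→φ2] = [11907, 15309]
r6 m[X2→φ4] = [1, 1]
r6 m[X12→φ5] = [1, 1]
r6 m[X7→φ3] = [1, 1]
r6 m[X0→φ2] = [1, 1]
r6 m[X13→φ0] = [189, 567]
r6 m[X13→φ3] = [17496, 13608]
r6 m[X13→φ4] = [13608, 13608]
r6 m[X13→φ5] = [40824, 17496]
r6 m[X1→φ1] = [1, 1]
fixed point reached at round 6
traceback from X15: (X15=1, X2=0, X12=0, X7=1, X0=0, X13=0, X1=0), score=122472

assignment: (X15=1, X2=0, X12=0, X7=1, X0=0, X13=0, X1=0); score = 122472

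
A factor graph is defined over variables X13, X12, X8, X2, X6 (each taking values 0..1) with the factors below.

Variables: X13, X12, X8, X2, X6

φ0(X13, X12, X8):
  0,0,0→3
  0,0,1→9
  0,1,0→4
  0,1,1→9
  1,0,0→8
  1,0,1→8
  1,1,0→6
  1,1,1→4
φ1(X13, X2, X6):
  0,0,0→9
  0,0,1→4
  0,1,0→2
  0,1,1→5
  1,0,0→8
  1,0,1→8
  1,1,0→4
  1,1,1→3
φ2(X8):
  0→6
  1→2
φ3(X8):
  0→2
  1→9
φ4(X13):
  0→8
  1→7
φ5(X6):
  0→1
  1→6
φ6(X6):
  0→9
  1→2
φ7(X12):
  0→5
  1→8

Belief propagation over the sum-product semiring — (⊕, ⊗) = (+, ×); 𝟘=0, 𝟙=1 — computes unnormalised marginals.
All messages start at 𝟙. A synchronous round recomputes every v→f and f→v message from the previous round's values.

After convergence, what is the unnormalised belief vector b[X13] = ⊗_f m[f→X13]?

init: all messages = 𝟙 over 2 values
r1 m[φ0→X13] = [25, 26]
r1 m[φ0→X12] = [28, 23]
r1 m[φ0→X8] = [21, 30]
r1 m[φ1→X13] = [20, 23]
r1 m[φ1→X2] = [29, 14]
r1 m[φ1→X6] = [23, 20]
r1 m[φ2→X8] = [6, 2]
r1 m[φ3→X8] = [2, 9]
r1 m[φ4→X13] = [8, 7]
r1 m[φ5→X6] = [1, 6]
r1 m[φ6→X6] = [9, 2]
r1 m[φ7→X12] = [5, 8]
r1 m[X13→φ0] = [1, 1]
r1 m[X13→φ1] = [1, 1]
r1 m[X13→φ4] = [1, 1]
r1 m[X12→φ0] = [1, 1]
r1 m[X12→φ7] = [1, 1]
r1 m[X8→φ0] = [1, 1]
r1 m[X8→φ2] = [1, 1]
r1 m[X8→φ3] = [1, 1]
r1 m[X2→φ1] = [1, 1]
r1 m[X6→φ1] = [1, 1]
r1 m[X6→φ5] = [1, 1]
r1 m[X6→φ6] = [1, 1]
r2 m[φ0→X13] = [25, 26]
r2 m[φ0→X12] = [28, 23]
r2 m[φ0→X8] = [21, 30]
r2 m[φ1→X13] = [20, 23]
r2 m[φ1→X2] = [29, 14]
r2 m[φ1→X6] = [23, 20]
r2 m[φ2→X8] = [6, 2]
r2 m[φ3→X8] = [2, 9]
r2 m[φ4→X13] = [8, 7]
r2 m[φ5→X6] = [1, 6]
r2 m[φ6→X6] = [9, 2]
r2 m[φ7→X12] = [5, 8]
r2 m[X13→φ0] = [160, 161]
r2 m[X13→φ1] = [200, 182]
r2 m[X13→φ4] = [500, 598]
r2 m[X12→φ0] = [5, 8]
r2 m[X12→φ7] = [28, 23]
r2 m[X8→φ0] = [12, 18]
r2 m[X8→φ2] = [42, 270]
r2 m[X8→φ3] = [126, 60]
r2 m[X2→φ1] = [1, 1]
r2 m[X6→φ1] = [9, 12]
r2 m[X6→φ5] = [207, 40]
r2 m[X6→φ6] = [23, 120]
r3 m[φ0→X13] = [2670, 2352]
r3 m[φ0→X12] = [70320, 56784]
r3 m[φ0→X8] = [21688, 30312]
r3 m[φ1→X13] = [207, 240]
r3 m[φ1→X2] = [56376, 28704]
r3 m[φ1→X6] = [4384, 3802]
r3 m[φ2→X8] = [6, 2]
r3 m[φ3→X8] = [2, 9]
r3 m[φ4→X13] = [8, 7]
r3 m[φ5→X6] = [1, 6]
r3 m[φ6→X6] = [9, 2]
r3 m[φ7→X12] = [5, 8]
r3 m[X13→φ0] = [160, 161]
r3 m[X13→φ1] = [200, 182]
r3 m[X13→φ4] = [500, 598]
r3 m[X12→φ0] = [5, 8]
r3 m[X12→φ7] = [28, 23]
r3 m[X8→φ0] = [12, 18]
r3 m[X8→φ2] = [42, 270]
r3 m[X8→φ3] = [126, 60]
r3 m[X2→φ1] = [1, 1]
r3 m[X6→φ1] = [9, 12]
r3 m[X6→φ5] = [207, 40]
r3 m[X6→φ6] = [23, 120]
r4 m[φ0→X13] = [2670, 2352]
r4 m[φ0→X12] = [70320, 56784]
r4 m[φ0→X8] = [21688, 30312]
r4 m[φ1→X13] = [207, 240]
r4 m[φ1→X2] = [56376, 28704]
r4 m[φ1→X6] = [4384, 3802]
r4 m[φ2→X8] = [6, 2]
r4 m[φ3→X8] = [2, 9]
r4 m[φ4→X13] = [8, 7]
r4 m[φ5→X6] = [1, 6]
r4 m[φ6→X6] = [9, 2]
r4 m[φ7→X12] = [5, 8]
r4 m[X13→φ0] = [1656, 1680]
r4 m[X13→φ1] = [21360, 16464]
r4 m[X13→φ4] = [552690, 564480]
r4 m[X12→φ0] = [5, 8]
r4 m[X12→φ7] = [70320, 56784]
r4 m[X8→φ0] = [12, 18]
r4 m[X8→φ2] = [43376, 272808]
r4 m[X8→φ3] = [130128, 60624]
r4 m[X2→φ1] = [1, 1]
r4 m[X6→φ1] = [9, 12]
r4 m[X6→φ5] = [39456, 7604]
r4 m[X6→φ6] = [4384, 22812]
r5 m[φ0→X13] = [2670, 2352]
r5 m[φ0→X12] = [731088, 589680]
r5 m[φ0→X8] = [225672, 314712]
r5 m[φ1→X13] = [207, 240]
r5 m[φ1→X2] = [5521392, 2851488]
r5 m[φ1→X6] = [432528, 373344]
r5 m[φ2→X8] = [6, 2]
r5 m[φ3→X8] = [2, 9]
r5 m[φ4→X13] = [8, 7]
r5 m[φ5→X6] = [1, 6]
r5 m[φ6→X6] = [9, 2]
r5 m[φ7→X12] = [5, 8]
r5 m[X13→φ0] = [1656, 1680]
r5 m[X13→φ1] = [21360, 16464]
r5 m[X13→φ4] = [552690, 564480]
r5 m[X12→φ0] = [5, 8]
r5 m[X12→φ7] = [70320, 56784]
r5 m[X8→φ0] = [12, 18]
r5 m[X8→φ2] = [43376, 272808]
r5 m[X8→φ3] = [130128, 60624]
r5 m[X2→φ1] = [1, 1]
r5 m[X6→φ1] = [9, 12]
r5 m[X6→φ5] = [39456, 7604]
r5 m[X6→φ6] = [4384, 22812]
r6 m[φ0→X13] = [2670, 2352]
r6 m[φ0→X12] = [731088, 589680]
r6 m[φ0→X8] = [225672, 314712]
r6 m[φ1→X13] = [207, 240]
r6 m[φ1→X2] = [5521392, 2851488]
r6 m[φ1→X6] = [432528, 373344]
r6 m[φ2→X8] = [6, 2]
r6 m[φ3→X8] = [2, 9]
r6 m[φ4→X13] = [8, 7]
r6 m[φ5→X6] = [1, 6]
r6 m[φ6→X6] = [9, 2]
r6 m[φ7→X12] = [5, 8]
r6 m[X13→φ0] = [1656, 1680]
r6 m[X13→φ1] = [21360, 16464]
r6 m[X13→φ4] = [552690, 564480]
r6 m[X12→φ0] = [5, 8]
r6 m[X12→φ7] = [731088, 589680]
r6 m[X8→φ0] = [12, 18]
r6 m[X8→φ2] = [451344, 2832408]
r6 m[X8→φ3] = [1354032, 629424]
r6 m[X2→φ1] = [1, 1]
r6 m[X6→φ1] = [9, 12]
r6 m[X6→φ5] = [3892752, 746688]
r6 m[X6→φ6] = [432528, 2240064]
r7 m[φ0→X13] = [2670, 2352]
r7 m[φ0→X12] = [731088, 589680]
r7 m[φ0→X8] = [225672, 314712]
r7 m[φ1→X13] = [207, 240]
r7 m[φ1→X2] = [5521392, 2851488]
r7 m[φ1→X6] = [432528, 373344]
r7 m[φ2→X8] = [6, 2]
r7 m[φ3→X8] = [2, 9]
r7 m[φ4→X13] = [8, 7]
r7 m[φ5→X6] = [1, 6]
r7 m[φ6→X6] = [9, 2]
r7 m[φ7→X12] = [5, 8]
r7 m[X13→φ0] = [1656, 1680]
r7 m[X13→φ1] = [21360, 16464]
r7 m[X13→φ4] = [552690, 564480]
r7 m[X12→φ0] = [5, 8]
r7 m[X12→φ7] = [731088, 589680]
r7 m[X8→φ0] = [12, 18]
r7 m[X8→φ2] = [451344, 2832408]
r7 m[X8→φ3] = [1354032, 629424]
r7 m[X2→φ1] = [1, 1]
r7 m[X6→φ1] = [9, 12]
r7 m[X6→φ5] = [3892752, 746688]
r7 m[X6→φ6] = [432528, 2240064]
fixed point reached at round 7
b[X13] = ⊗ incoming = [4421520, 3951360]

b[X13] = [4421520, 3951360]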